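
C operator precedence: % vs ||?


'%' is multiplicative (level 10); '||' is logical OR (level 1)
Higher level binds tighter
'%' has higher precedence than '||'


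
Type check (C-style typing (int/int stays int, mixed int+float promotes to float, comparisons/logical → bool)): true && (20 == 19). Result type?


Operand types: bool && bool
Rule: logical operators take bool operands and yield bool
Result type: bool


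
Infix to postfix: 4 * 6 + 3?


Left to right (same or higher precedence on left)
Postfix: 4 6 * 3 +


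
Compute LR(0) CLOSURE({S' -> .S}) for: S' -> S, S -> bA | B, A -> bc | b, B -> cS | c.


Start: S' -> .S
For each item with dot before a nonterminal B, add B -> .γ for every B-production
Closure: [S' -> .S, S -> .bA, S -> .B, B -> .cS, B -> .c]


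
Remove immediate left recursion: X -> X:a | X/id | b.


Left-recursive alternatives: X:a, X/id; non-recursive: b
Introduce X': X -> bX', X' -> :aX' | /idX' | ε


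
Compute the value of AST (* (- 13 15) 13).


Evaluate inner: (- 13 15) = -2
Evaluate root: (* -2 13) = -26
Result: -26


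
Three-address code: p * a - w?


Break into single-operator statements:
t1 = p * a
t2 = t1 - w


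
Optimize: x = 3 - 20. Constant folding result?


3 - 20 = -17 at compile time
Optimized: x = -17


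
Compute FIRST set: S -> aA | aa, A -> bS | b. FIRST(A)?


Per alternative of A: FIRST(bS) = {b}; FIRST(b) = {b}
FIRST(A) = {b}


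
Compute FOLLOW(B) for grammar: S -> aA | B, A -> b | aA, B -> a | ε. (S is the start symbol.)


$ ∈ FOLLOW(S). For each A -> αBβ: add FIRST(β)\{ε} to FOLLOW(B); if β nullable, add FOLLOW(A).
FOLLOW(B) = {$}


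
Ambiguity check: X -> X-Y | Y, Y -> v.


precedence layered via separate nonterminal Y: deterministic
Unambiguous


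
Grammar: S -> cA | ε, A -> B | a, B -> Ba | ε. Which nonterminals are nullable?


A nonterminal is nullable iff some alternative derives ε (directly, or every symbol in it is nullable)
Nullable: {A, B, S}


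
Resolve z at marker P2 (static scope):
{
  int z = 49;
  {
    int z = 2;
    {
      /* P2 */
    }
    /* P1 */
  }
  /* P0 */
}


P2's block does not declare z; resolves to the enclosing declaration at depth 1
z = 2


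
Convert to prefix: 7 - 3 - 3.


left-to-right (same/higher precedence on left): tree is (- (- 7 3) 3)
Prefix: - - 7 3 3


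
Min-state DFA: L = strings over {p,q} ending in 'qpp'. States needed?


Track the longest suffix of input matching a prefix of 'qpp': 4 classes (prefixes of length 0..3)
Minimal DFA: 4 states


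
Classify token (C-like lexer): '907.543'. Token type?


Pattern: digits with a decimal point
Type: FLOAT_LITERAL


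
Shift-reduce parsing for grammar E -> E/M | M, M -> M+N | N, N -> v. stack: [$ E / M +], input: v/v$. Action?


no handle; shift 'v'
Action: shift


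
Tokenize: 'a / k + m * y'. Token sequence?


Scan left to right, longest-match per lexeme
Tokens: ID(a), OP(/), ID(k), OP(+), ID(m), OP(*), ID(y)


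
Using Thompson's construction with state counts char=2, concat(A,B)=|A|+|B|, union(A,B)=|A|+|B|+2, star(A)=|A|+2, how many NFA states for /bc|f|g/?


Syntax tree has 4 char leaf(s), 2 union(s), 0 star(s)
chars contribute 4×2 = 8; each union adds +2; each star adds +2
Total: 8 + 4 + 0 = 12 states


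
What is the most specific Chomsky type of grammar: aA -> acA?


LHS has context (more than one symbol) and |LHS| ≤ |RHS|
Classification: Type 1 (Context-Sensitive)


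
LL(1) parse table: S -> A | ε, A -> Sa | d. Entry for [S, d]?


For [S, d]: 'd' ∈ FIRST(A)
Entry: S -> A


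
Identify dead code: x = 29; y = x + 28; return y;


x is read by y's definition; y is returned
No dead code


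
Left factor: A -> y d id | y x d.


Common prefix: 'y'
Factored: A -> y A', A' -> d id | x d


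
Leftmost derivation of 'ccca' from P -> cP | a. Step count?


Derivation: P => cP => ccP => cccP => ccca
Steps: 4


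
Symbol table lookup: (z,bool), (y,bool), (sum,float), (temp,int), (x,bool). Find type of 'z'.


Lookup 'z' → type bool


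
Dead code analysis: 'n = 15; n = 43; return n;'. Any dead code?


first assignment to n is overwritten before any read
Dead: 'n = 15'


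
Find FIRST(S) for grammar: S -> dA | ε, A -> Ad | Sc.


Per alternative of S: FIRST(dA) = {d}; FIRST(ε) = {ε}
FIRST(S) = {d, ε}


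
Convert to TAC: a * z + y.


Break into single-operator statements:
t1 = a * z
t2 = t1 + y


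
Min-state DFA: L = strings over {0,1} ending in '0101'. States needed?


Track the longest suffix of input matching a prefix of '0101': 5 classes (prefixes of length 0..4)
Minimal DFA: 5 states


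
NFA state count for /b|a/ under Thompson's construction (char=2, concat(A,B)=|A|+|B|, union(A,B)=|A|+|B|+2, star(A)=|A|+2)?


Syntax tree has 2 char leaf(s), 1 union(s), 0 star(s)
chars contribute 2×2 = 4; each union adds +2; each star adds +2
Total: 4 + 2 + 0 = 6 states


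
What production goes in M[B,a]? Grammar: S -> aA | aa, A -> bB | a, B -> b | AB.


For [B, a]: 'a' ∈ FIRST(AB)
Entry: B -> AB


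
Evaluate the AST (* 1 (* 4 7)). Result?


Evaluate inner: (* 4 7) = 28
Evaluate root: (* 1 28) = 28
Result: 28


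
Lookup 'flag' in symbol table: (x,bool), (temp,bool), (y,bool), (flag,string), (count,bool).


Lookup 'flag' → type string


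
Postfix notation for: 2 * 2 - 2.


Left to right (same or higher precedence on left)
Postfix: 2 2 * 2 -


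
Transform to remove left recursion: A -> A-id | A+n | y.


Left-recursive alternatives: A-id, A+n; non-recursive: y
Introduce A': A -> yA', A' -> -idA' | +nA' | ε


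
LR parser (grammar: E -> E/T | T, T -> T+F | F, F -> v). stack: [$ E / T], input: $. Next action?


handle 'E/T' on top; lookahead ∈ FOLLOW(E) = {/, $}
Action: reduce (E -> E/T)


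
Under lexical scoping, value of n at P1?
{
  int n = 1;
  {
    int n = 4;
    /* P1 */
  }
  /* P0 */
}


n declared in the same block as P1
n = 4


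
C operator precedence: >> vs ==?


'>>' is shift (level 8); '==' is equality (level 6)
Higher level binds tighter
'>>' has higher precedence than '=='


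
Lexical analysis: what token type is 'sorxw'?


Pattern: letter/underscore followed by alphanumerics, not a keyword
Type: IDENTIFIER


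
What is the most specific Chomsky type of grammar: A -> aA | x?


Right-linear: every RHS is a terminal or a terminal followed by one nonterminal
Classification: Type 3 (Regular)


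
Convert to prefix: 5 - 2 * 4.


'*' binds tighter: tree is (- 5 (* 2 4))
Prefix: - 5 * 2 4


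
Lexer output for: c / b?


Scan left to right, longest-match per lexeme
Tokens: ID(c), OP(/), ID(b)


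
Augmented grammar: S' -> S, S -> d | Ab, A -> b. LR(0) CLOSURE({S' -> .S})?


Start: S' -> .S
For each item with dot before a nonterminal B, add B -> .γ for every B-production
Closure: [S' -> .S, S -> .d, S -> .Ab, A -> .b]


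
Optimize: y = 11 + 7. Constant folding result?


11 + 7 = 18 at compile time
Optimized: y = 18


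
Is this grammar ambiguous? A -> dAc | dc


balanced d^n…c^n: each string has a unique parse
Unambiguous


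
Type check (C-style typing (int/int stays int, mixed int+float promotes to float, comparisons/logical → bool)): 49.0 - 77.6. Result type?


Operand types: float - float
Rule: mixed int/float promotes to float; int/int stays int
Result type: float


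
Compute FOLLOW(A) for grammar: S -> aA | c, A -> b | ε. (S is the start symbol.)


$ ∈ FOLLOW(S). For each A -> αBβ: add FIRST(β)\{ε} to FOLLOW(B); if β nullable, add FOLLOW(A).
FOLLOW(A) = {$}


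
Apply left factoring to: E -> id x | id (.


Common prefix: 'id'
Factored: E -> id E', E' -> x | (


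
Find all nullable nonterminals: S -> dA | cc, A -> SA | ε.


A nonterminal is nullable iff some alternative derives ε (directly, or every symbol in it is nullable)
Nullable: {A}


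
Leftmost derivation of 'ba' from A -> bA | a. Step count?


Derivation: A => bA => ba
Steps: 2


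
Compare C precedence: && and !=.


'!=' is equality (level 6); '&&' is logical AND (level 2)
Higher level binds tighter
'!=' has higher precedence than '&&'


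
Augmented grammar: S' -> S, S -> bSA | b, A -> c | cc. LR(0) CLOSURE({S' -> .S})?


Start: S' -> .S
For each item with dot before a nonterminal B, add B -> .γ for every B-production
Closure: [S' -> .S, S -> .bSA, S -> .b]


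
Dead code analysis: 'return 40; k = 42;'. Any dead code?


statement follows a return and is unreachable
Dead: 'k = 42'


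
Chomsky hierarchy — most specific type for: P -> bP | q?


Right-linear: every RHS is a terminal or a terminal followed by one nonterminal
Classification: Type 3 (Regular)


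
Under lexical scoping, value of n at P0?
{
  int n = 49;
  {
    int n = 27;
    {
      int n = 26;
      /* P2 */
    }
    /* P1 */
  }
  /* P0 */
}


n declared in the same block as P0
n = 49


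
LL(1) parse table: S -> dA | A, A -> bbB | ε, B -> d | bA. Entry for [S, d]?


For [S, d]: 'd' ∈ FIRST(dA)
Entry: S -> dA


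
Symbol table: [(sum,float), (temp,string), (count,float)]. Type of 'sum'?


Lookup 'sum' → type float


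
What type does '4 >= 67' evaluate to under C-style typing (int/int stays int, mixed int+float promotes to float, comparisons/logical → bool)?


Operand types: int >= int
Rule: comparison yields bool
Result type: bool


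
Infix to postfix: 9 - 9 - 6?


Left to right (same or higher precedence on left)
Postfix: 9 9 - 6 -


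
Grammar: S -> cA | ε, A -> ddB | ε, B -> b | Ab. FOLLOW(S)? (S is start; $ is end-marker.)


$ ∈ FOLLOW(S). For each A -> αBβ: add FIRST(β)\{ε} to FOLLOW(B); if β nullable, add FOLLOW(A).
FOLLOW(S) = {$}


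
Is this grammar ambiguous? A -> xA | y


right-linear, alternatives start with distinct terminals 'x' vs 'y': unique leftmost derivation
Unambiguous


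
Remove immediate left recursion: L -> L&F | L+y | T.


Left-recursive alternatives: L&F, L+y; non-recursive: T
Introduce L': L -> TL', L' -> &FL' | +yL' | ε


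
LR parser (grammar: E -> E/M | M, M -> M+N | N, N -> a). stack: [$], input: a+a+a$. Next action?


no handle on stack; shift 'a'
Action: shift


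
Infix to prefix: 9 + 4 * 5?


'*' binds tighter: tree is (+ 9 (* 4 5))
Prefix: + 9 * 4 5


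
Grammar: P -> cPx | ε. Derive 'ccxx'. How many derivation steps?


Derivation: P => cPx => ccPxx => ccxx
Steps: 3


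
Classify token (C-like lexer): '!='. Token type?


Pattern: operator symbol
Type: OPERATOR


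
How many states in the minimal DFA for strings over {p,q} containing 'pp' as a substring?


KMP-style automaton: 2 progress states + 1 absorbing accept = 3
Minimal DFA: 3 states


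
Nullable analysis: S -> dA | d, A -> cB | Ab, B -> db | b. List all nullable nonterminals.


A nonterminal is nullable iff some alternative derives ε (directly, or every symbol in it is nullable)
Nullable: {}


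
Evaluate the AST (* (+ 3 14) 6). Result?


Evaluate inner: (+ 3 14) = 17
Evaluate root: (* 17 6) = 102
Result: 102


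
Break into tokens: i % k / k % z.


Scan left to right, longest-match per lexeme
Tokens: ID(i), OP(%), ID(k), OP(/), ID(k), OP(%), ID(z)


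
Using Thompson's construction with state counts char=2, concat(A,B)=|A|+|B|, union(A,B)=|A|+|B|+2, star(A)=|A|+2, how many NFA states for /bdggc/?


Syntax tree has 5 char leaf(s), 0 union(s), 0 star(s)
chars contribute 5×2 = 10; each union adds +2; each star adds +2
Total: 10 + 0 + 0 = 10 states


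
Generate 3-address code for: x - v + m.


Break into single-operator statements:
t1 = x - v
t2 = t1 + m


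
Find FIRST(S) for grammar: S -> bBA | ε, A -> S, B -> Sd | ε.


Per alternative of S: FIRST(bBA) = {b}; FIRST(ε) = {ε}
FIRST(S) = {b, ε}


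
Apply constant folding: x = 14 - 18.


14 - 18 = -4 at compile time
Optimized: x = -4


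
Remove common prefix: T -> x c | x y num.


Common prefix: 'x'
Factored: T -> x T', T' -> c | y num


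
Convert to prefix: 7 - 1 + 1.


left-to-right (same/higher precedence on left): tree is (+ (- 7 1) 1)
Prefix: + - 7 1 1


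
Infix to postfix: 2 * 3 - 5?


Left to right (same or higher precedence on left)
Postfix: 2 3 * 5 -


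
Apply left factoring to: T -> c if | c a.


Common prefix: 'c'
Factored: T -> c T', T' -> if | a


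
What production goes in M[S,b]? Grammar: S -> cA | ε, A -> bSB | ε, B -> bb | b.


For [S, b]: ε is nullable and 'b' ∈ FOLLOW(S)
Entry: S -> ε


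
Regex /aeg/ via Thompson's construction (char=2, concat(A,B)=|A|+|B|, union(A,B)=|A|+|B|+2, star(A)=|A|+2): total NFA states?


Syntax tree has 3 char leaf(s), 0 union(s), 0 star(s)
chars contribute 3×2 = 6; each union adds +2; each star adds +2
Total: 6 + 0 + 0 = 6 states


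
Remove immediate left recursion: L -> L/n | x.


Left-recursive alternatives: L/n; non-recursive: x
Introduce L': L -> xL', L' -> /nL' | ε


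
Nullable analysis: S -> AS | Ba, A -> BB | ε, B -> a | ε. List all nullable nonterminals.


A nonterminal is nullable iff some alternative derives ε (directly, or every symbol in it is nullable)
Nullable: {A, B}


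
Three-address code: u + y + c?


Break into single-operator statements:
t1 = u + y
t2 = t1 + c


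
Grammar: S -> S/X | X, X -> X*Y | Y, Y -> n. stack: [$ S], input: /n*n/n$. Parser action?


shift '/' to continue S -> S/X
Action: shift


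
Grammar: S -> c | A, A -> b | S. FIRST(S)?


Per alternative of S: FIRST(c) = {c}; FIRST(A) = {b, c}
FIRST(S) = {b, c}


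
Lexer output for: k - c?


Scan left to right, longest-match per lexeme
Tokens: ID(k), OP(-), ID(c)


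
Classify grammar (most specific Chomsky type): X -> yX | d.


Right-linear: every RHS is a terminal or a terminal followed by one nonterminal
Classification: Type 3 (Regular)


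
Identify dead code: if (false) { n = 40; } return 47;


condition is constant false, so the whole block is unreachable
Dead: 'if (false) { n = 40; }'


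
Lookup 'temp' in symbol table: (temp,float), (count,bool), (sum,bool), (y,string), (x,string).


Lookup 'temp' → type float


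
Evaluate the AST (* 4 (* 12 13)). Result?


Evaluate inner: (* 12 13) = 156
Evaluate root: (* 4 156) = 624
Result: 624


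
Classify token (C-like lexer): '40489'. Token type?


Pattern: digits only
Type: INTEGER_LITERAL


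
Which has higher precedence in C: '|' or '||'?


'|' is bitwise OR (level 3); '||' is logical OR (level 1)
Higher level binds tighter
'|' has higher precedence than '||'


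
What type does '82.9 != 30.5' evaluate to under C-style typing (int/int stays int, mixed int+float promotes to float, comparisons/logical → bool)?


Operand types: float != float
Rule: comparison yields bool
Result type: bool


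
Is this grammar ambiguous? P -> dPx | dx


balanced d^n…x^n: each string has a unique parse
Unambiguous


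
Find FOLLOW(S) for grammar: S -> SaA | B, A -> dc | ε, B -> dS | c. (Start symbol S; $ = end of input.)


$ ∈ FOLLOW(S). For each A -> αBβ: add FIRST(β)\{ε} to FOLLOW(B); if β nullable, add FOLLOW(A).
FOLLOW(S) = {$, a}


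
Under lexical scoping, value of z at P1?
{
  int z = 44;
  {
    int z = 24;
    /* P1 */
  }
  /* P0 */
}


z declared in the same block as P1
z = 24


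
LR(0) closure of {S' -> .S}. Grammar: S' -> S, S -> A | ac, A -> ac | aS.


Start: S' -> .S
For each item with dot before a nonterminal B, add B -> .γ for every B-production
Closure: [S' -> .S, S -> .A, S -> .ac, A -> .ac, A -> .aS]


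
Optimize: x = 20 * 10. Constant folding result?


20 * 10 = 200 at compile time
Optimized: x = 200


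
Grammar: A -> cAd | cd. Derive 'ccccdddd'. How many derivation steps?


Derivation: A => cAd => ccAdd => cccAddd => ccccdddd
Steps: 4


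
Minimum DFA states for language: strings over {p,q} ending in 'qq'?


Track the longest suffix of input matching a prefix of 'qq': 3 classes (prefixes of length 0..2)
Minimal DFA: 3 states


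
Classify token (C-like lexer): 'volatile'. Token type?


Pattern: reserved word
Type: KEYWORD


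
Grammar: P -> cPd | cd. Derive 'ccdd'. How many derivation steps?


Derivation: P => cPd => ccdd
Steps: 2


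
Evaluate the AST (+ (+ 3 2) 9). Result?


Evaluate inner: (+ 3 2) = 5
Evaluate root: (+ 5 9) = 14
Result: 14


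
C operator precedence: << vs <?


'<<' is shift (level 8); '<' is relational (level 7)
Higher level binds tighter
'<<' has higher precedence than '<'


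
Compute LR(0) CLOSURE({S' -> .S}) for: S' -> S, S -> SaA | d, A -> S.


Start: S' -> .S
For each item with dot before a nonterminal B, add B -> .γ for every B-production
Closure: [S' -> .S, S -> .SaA, S -> .d]


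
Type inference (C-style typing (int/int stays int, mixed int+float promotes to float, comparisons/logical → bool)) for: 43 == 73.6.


Operand types: int == float
Rule: comparison yields bool
Result type: bool


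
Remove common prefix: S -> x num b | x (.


Common prefix: 'x'
Factored: S -> x S', S' -> num b | (


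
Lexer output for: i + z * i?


Scan left to right, longest-match per lexeme
Tokens: ID(i), OP(+), ID(z), OP(*), ID(i)


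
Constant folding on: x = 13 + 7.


13 + 7 = 20 at compile time
Optimized: x = 20


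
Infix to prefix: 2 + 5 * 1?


'*' binds tighter: tree is (+ 2 (* 5 1))
Prefix: + 2 * 5 1


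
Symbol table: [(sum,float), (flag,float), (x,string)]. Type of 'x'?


Lookup 'x' → type string


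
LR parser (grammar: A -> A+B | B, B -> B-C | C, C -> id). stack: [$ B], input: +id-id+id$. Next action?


lookahead ∉ {-} so B won't extend; reduce A -> B
Action: reduce (A -> B)


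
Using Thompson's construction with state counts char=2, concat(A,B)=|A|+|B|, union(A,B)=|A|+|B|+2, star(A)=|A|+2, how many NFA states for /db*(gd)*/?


Syntax tree has 4 char leaf(s), 0 union(s), 2 star(s)
chars contribute 4×2 = 8; each union adds +2; each star adds +2
Total: 8 + 0 + 4 = 12 states


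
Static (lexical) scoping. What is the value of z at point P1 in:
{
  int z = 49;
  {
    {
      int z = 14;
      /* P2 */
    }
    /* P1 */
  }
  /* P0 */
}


P1's block does not declare z; resolves to the enclosing declaration at depth 0
z = 49


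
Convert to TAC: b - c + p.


Break into single-operator statements:
t1 = b - c
t2 = t1 + p


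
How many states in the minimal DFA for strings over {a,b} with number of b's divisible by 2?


Track (count of b) mod 2: states 0..1, accept at 0
Minimal DFA: 2 states


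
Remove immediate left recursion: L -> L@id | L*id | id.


Left-recursive alternatives: L@id, L*id; non-recursive: id
Introduce L': L -> idL', L' -> @idL' | *idL' | ε


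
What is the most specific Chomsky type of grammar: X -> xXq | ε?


Single nonterminal LHS, but x^n q^n is not regular
Classification: Type 2 (Context-Free)


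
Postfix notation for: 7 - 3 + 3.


Left to right (same or higher precedence on left)
Postfix: 7 3 - 3 +


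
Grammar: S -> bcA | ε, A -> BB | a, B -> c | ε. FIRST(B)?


Per alternative of B: FIRST(c) = {c}; FIRST(ε) = {ε}
FIRST(B) = {c, ε}


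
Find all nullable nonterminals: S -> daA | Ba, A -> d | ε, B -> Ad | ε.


A nonterminal is nullable iff some alternative derives ε (directly, or every symbol in it is nullable)
Nullable: {A, B}


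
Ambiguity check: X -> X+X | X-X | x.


'x+x-x' has two parse trees (no precedence encoded between + and -)
Ambiguous


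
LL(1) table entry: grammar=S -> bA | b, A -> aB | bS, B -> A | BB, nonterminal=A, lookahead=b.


For [A, b]: 'b' ∈ FIRST(bS)
Entry: A -> bS


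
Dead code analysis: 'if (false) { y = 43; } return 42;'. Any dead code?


condition is constant false, so the whole block is unreachable
Dead: 'if (false) { y = 43; }'


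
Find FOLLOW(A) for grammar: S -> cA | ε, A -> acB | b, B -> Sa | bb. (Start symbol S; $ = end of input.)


$ ∈ FOLLOW(S). For each A -> αBβ: add FIRST(β)\{ε} to FOLLOW(B); if β nullable, add FOLLOW(A).
FOLLOW(A) = {$, a}


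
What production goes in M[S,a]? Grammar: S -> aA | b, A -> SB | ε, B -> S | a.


For [S, a]: 'a' ∈ FIRST(aA)
Entry: S -> aA


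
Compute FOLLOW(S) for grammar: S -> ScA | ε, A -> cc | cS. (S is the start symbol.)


$ ∈ FOLLOW(S). For each A -> αBβ: add FIRST(β)\{ε} to FOLLOW(B); if β nullable, add FOLLOW(A).
FOLLOW(S) = {$, c}


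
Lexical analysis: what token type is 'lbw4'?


Pattern: letter/underscore followed by alphanumerics, not a keyword
Type: IDENTIFIER


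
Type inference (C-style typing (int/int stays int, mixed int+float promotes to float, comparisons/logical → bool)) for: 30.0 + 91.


Operand types: float + int
Rule: mixed int/float promotes to float; int/int stays int
Result type: float


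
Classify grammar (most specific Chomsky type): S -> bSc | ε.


Single nonterminal LHS, but b^n c^n is not regular
Classification: Type 2 (Context-Free)


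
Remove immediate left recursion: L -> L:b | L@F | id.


Left-recursive alternatives: L:b, L@F; non-recursive: id
Introduce L': L -> idL', L' -> :bL' | @FL' | ε


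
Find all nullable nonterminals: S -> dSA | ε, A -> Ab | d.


A nonterminal is nullable iff some alternative derives ε (directly, or every symbol in it is nullable)
Nullable: {S}


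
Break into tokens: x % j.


Scan left to right, longest-match per lexeme
Tokens: ID(x), OP(%), ID(j)


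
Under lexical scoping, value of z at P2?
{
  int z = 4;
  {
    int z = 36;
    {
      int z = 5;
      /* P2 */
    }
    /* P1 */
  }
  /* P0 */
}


z declared in the same block as P2
z = 5


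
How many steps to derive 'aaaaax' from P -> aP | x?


Derivation: P => aP => aaP => aaaP => aaaaP => aaaaaP => aaaaax
Steps: 6


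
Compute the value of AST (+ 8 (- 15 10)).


Evaluate inner: (- 15 10) = 5
Evaluate root: (+ 8 5) = 13
Result: 13


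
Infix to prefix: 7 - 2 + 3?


left-to-right (same/higher precedence on left): tree is (+ (- 7 2) 3)
Prefix: + - 7 2 3


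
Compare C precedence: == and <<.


'<<' is shift (level 8); '==' is equality (level 6)
Higher level binds tighter
'<<' has higher precedence than '=='


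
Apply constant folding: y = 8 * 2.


8 * 2 = 16 at compile time
Optimized: y = 16


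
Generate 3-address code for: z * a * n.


Break into single-operator statements:
t1 = z * a
t2 = t1 * n


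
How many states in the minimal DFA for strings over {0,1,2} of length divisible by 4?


Track length mod 4: states 0..3, accept at 0
Minimal DFA: 4 states


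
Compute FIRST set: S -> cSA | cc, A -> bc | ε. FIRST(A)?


Per alternative of A: FIRST(bc) = {b}; FIRST(ε) = {ε}
FIRST(A) = {b, ε}


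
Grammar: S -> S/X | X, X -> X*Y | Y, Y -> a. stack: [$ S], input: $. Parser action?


start symbol S on stack, input exhausted
Action: accept


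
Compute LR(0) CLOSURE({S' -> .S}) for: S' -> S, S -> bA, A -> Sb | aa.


Start: S' -> .S
For each item with dot before a nonterminal B, add B -> .γ for every B-production
Closure: [S' -> .S, S -> .bA]


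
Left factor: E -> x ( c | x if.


Common prefix: 'x'
Factored: E -> x E', E' -> ( c | if


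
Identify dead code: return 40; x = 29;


statement follows a return and is unreachable
Dead: 'x = 29'


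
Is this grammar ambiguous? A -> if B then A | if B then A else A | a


dangling else: 'if B then if B then a else a' parses two ways
Ambiguous


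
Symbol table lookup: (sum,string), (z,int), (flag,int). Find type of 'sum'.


Lookup 'sum' → type string


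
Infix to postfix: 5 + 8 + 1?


Left to right (same or higher precedence on left)
Postfix: 5 8 + 1 +


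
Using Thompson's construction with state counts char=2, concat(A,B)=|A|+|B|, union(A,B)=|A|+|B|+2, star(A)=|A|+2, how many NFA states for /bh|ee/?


Syntax tree has 4 char leaf(s), 1 union(s), 0 star(s)
chars contribute 4×2 = 8; each union adds +2; each star adds +2
Total: 8 + 2 + 0 = 10 states


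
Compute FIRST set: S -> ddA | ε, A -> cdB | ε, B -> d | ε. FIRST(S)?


Per alternative of S: FIRST(ddA) = {d}; FIRST(ε) = {ε}
FIRST(S) = {d, ε}


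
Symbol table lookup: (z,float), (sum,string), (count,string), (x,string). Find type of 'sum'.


Lookup 'sum' → type string


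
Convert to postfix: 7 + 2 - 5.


Left to right (same or higher precedence on left)
Postfix: 7 2 + 5 -


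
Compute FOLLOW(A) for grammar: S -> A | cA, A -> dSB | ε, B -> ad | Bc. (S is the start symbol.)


$ ∈ FOLLOW(S). For each A -> αBβ: add FIRST(β)\{ε} to FOLLOW(B); if β nullable, add FOLLOW(A).
FOLLOW(A) = {$, a}


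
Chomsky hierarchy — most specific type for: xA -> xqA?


LHS has context (more than one symbol) and |LHS| ≤ |RHS|
Classification: Type 1 (Context-Sensitive)


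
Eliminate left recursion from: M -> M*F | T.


Left-recursive alternatives: M*F; non-recursive: T
Introduce M': M -> TM', M' -> *FM' | ε


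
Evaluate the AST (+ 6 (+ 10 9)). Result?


Evaluate inner: (+ 10 9) = 19
Evaluate root: (+ 6 19) = 25
Result: 25


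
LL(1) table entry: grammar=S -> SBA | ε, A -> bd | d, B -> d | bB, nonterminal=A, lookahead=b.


For [A, b]: 'b' ∈ FIRST(bd)
Entry: A -> bd


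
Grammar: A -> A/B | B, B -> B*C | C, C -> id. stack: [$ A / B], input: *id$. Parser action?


'*' can extend B; shift to build B -> B*C
Action: shift


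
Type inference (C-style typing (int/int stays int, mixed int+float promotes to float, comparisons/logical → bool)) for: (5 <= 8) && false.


Operand types: bool && bool
Rule: logical operators take bool operands and yield bool
Result type: bool


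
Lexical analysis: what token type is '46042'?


Pattern: digits only
Type: INTEGER_LITERAL


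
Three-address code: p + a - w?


Break into single-operator statements:
t1 = p + a
t2 = t1 - w


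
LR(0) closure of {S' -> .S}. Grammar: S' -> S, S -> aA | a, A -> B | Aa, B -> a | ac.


Start: S' -> .S
For each item with dot before a nonterminal B, add B -> .γ for every B-production
Closure: [S' -> .S, S -> .aA, S -> .a]


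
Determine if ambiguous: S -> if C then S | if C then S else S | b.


dangling else: 'if C then if C then b else b' parses two ways
Ambiguous


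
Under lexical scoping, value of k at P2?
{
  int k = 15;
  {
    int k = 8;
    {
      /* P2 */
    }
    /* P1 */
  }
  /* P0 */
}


P2's block does not declare k; resolves to the enclosing declaration at depth 1
k = 8


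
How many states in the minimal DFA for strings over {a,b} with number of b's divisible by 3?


Track (count of b) mod 3: states 0..2, accept at 0
Minimal DFA: 3 states


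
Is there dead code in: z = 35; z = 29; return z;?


first assignment to z is overwritten before any read
Dead: 'z = 35'


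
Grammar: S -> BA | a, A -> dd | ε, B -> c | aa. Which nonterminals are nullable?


A nonterminal is nullable iff some alternative derives ε (directly, or every symbol in it is nullable)
Nullable: {A}


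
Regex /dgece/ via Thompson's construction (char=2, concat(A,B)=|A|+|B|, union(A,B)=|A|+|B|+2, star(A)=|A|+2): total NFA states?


Syntax tree has 5 char leaf(s), 0 union(s), 0 star(s)
chars contribute 5×2 = 10; each union adds +2; each star adds +2
Total: 10 + 0 + 0 = 10 states


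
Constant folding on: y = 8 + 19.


8 + 19 = 27 at compile time
Optimized: y = 27


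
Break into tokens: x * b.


Scan left to right, longest-match per lexeme
Tokens: ID(x), OP(*), ID(b)


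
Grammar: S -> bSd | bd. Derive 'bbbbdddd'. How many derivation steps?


Derivation: S => bSd => bbSdd => bbbSddd => bbbbdddd
Steps: 4


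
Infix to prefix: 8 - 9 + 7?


left-to-right (same/higher precedence on left): tree is (+ (- 8 9) 7)
Prefix: + - 8 9 7


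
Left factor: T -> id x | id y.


Common prefix: 'id'
Factored: T -> id T', T' -> x | y


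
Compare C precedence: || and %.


'%' is multiplicative (level 10); '||' is logical OR (level 1)
Higher level binds tighter
'%' has higher precedence than '||'


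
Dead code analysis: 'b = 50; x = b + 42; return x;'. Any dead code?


b is read by x's definition; x is returned
No dead code


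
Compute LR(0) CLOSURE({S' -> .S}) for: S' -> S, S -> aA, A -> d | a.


Start: S' -> .S
For each item with dot before a nonterminal B, add B -> .γ for every B-production
Closure: [S' -> .S, S -> .aA]


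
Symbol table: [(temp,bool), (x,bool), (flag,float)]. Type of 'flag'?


Lookup 'flag' → type float


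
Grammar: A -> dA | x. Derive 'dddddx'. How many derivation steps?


Derivation: A => dA => ddA => dddA => ddddA => dddddA => dddddx
Steps: 6


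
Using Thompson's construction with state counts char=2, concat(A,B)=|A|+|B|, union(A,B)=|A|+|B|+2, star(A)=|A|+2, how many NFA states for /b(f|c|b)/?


Syntax tree has 4 char leaf(s), 2 union(s), 0 star(s)
chars contribute 4×2 = 8; each union adds +2; each star adds +2
Total: 8 + 4 + 0 = 12 states


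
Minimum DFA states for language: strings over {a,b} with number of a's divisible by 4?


Track (count of a) mod 4: states 0..3, accept at 0
Minimal DFA: 4 states


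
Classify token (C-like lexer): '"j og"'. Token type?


Pattern: double-quoted sequence
Type: STRING_LITERAL


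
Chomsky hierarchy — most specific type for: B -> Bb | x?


Left-linear: every RHS is a terminal or one nonterminal followed by a terminal
Classification: Type 3 (Regular)


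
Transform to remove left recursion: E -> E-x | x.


Left-recursive alternatives: E-x; non-recursive: x
Introduce E': E -> xE', E' -> -xE' | ε


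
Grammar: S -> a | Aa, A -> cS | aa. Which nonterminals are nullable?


A nonterminal is nullable iff some alternative derives ε (directly, or every symbol in it is nullable)
Nullable: {}


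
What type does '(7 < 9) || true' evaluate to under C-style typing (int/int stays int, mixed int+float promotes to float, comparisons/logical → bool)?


Operand types: bool || bool
Rule: logical operators take bool operands and yield bool
Result type: bool


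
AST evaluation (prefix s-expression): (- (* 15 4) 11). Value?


Evaluate inner: (* 15 4) = 60
Evaluate root: (- 60 11) = 49
Result: 49


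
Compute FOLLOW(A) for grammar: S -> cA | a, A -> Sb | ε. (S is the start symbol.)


$ ∈ FOLLOW(S). For each A -> αBβ: add FIRST(β)\{ε} to FOLLOW(B); if β nullable, add FOLLOW(A).
FOLLOW(A) = {$, b}


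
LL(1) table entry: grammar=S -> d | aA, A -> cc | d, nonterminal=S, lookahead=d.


For [S, d]: 'd' ∈ FIRST(d)
Entry: S -> d


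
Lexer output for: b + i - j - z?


Scan left to right, longest-match per lexeme
Tokens: ID(b), OP(+), ID(i), OP(-), ID(j), OP(-), ID(z)


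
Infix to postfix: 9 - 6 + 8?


Left to right (same or higher precedence on left)
Postfix: 9 6 - 8 +


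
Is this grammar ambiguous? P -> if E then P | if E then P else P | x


dangling else: 'if E then if E then x else x' parses two ways
Ambiguous


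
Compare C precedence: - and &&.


'-' is additive (level 9); '&&' is logical AND (level 2)
Higher level binds tighter
'-' has higher precedence than '&&'


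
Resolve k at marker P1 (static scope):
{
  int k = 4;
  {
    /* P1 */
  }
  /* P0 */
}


P1's block does not declare k; resolves to the enclosing declaration at depth 0
k = 4


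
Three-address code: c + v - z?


Break into single-operator statements:
t1 = c + v
t2 = t1 - z


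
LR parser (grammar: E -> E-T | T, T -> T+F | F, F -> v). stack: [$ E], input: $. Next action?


start symbol E on stack, input exhausted
Action: accept


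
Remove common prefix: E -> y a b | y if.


Common prefix: 'y'
Factored: E -> y E', E' -> a b | if


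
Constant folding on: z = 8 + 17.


8 + 17 = 25 at compile time
Optimized: z = 25


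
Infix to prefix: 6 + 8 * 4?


'*' binds tighter: tree is (+ 6 (* 8 4))
Prefix: + 6 * 8 4


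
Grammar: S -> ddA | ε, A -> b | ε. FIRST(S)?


Per alternative of S: FIRST(ddA) = {d}; FIRST(ε) = {ε}
FIRST(S) = {d, ε}


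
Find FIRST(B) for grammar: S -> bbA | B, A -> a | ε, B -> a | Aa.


Per alternative of B: FIRST(a) = {a}; FIRST(Aa) = {a}
FIRST(B) = {a}


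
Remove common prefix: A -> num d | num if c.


Common prefix: 'num'
Factored: A -> num A', A' -> d | if c


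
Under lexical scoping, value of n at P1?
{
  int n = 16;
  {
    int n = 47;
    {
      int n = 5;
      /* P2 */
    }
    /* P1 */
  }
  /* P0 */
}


n declared in the same block as P1
n = 47


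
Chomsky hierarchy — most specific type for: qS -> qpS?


LHS has context (more than one symbol) and |LHS| ≤ |RHS|
Classification: Type 1 (Context-Sensitive)


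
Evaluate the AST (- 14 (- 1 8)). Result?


Evaluate inner: (- 1 8) = -7
Evaluate root: (- 14 -7) = 21
Result: 21


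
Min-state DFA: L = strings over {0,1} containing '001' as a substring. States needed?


KMP-style automaton: 3 progress states + 1 absorbing accept = 4
Minimal DFA: 4 states


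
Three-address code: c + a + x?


Break into single-operator statements:
t1 = c + a
t2 = t1 + x


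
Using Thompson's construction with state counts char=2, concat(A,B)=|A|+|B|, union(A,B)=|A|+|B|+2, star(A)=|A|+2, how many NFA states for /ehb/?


Syntax tree has 3 char leaf(s), 0 union(s), 0 star(s)
chars contribute 3×2 = 6; each union adds +2; each star adds +2
Total: 6 + 0 + 0 = 6 states


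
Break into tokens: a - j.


Scan left to right, longest-match per lexeme
Tokens: ID(a), OP(-), ID(j)


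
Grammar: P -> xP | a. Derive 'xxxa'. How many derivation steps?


Derivation: P => xP => xxP => xxxP => xxxa
Steps: 4


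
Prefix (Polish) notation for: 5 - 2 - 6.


left-to-right (same/higher precedence on left): tree is (- (- 5 2) 6)
Prefix: - - 5 2 6


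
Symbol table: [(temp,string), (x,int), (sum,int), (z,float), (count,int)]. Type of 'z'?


Lookup 'z' → type float


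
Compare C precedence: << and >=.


'<<' is shift (level 8); '>=' is relational (level 7)
Higher level binds tighter
'<<' has higher precedence than '>='


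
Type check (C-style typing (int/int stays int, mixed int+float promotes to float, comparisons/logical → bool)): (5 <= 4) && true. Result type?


Operand types: bool && bool
Rule: logical operators take bool operands and yield bool
Result type: bool


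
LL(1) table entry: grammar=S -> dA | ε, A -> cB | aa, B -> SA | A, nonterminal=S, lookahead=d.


For [S, d]: 'd' ∈ FIRST(dA)
Entry: S -> dA


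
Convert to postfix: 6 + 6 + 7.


Left to right (same or higher precedence on left)
Postfix: 6 6 + 7 +


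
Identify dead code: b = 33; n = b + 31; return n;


b is read by n's definition; n is returned
No dead code


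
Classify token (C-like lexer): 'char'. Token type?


Pattern: reserved word
Type: KEYWORD


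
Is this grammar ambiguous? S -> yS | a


right-linear, alternatives start with distinct terminals 'y' vs 'a': unique leftmost derivation
Unambiguous


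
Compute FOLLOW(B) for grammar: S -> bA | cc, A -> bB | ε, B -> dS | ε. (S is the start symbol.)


$ ∈ FOLLOW(S). For each A -> αBβ: add FIRST(β)\{ε} to FOLLOW(B); if β nullable, add FOLLOW(A).
FOLLOW(B) = {$}


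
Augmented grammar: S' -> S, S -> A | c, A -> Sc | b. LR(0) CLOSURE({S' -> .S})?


Start: S' -> .S
For each item with dot before a nonterminal B, add B -> .γ for every B-production
Closure: [S' -> .S, S -> .A, S -> .c, A -> .Sc, A -> .b]


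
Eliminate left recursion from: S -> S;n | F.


Left-recursive alternatives: S;n; non-recursive: F
Introduce S': S -> FS', S' -> ;nS' | ε


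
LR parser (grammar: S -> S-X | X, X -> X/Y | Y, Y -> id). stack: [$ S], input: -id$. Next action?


shift '-' to continue S -> S-X
Action: shift


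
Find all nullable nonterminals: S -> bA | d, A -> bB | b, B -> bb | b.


A nonterminal is nullable iff some alternative derives ε (directly, or every symbol in it is nullable)
Nullable: {}


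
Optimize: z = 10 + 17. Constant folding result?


10 + 17 = 27 at compile time
Optimized: z = 27


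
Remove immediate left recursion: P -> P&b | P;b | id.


Left-recursive alternatives: P&b, P;b; non-recursive: id
Introduce P': P -> idP', P' -> &bP' | ;bP' | ε


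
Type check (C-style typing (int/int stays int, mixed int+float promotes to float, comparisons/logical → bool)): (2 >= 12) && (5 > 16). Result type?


Operand types: bool && bool
Rule: logical operators take bool operands and yield bool
Result type: bool


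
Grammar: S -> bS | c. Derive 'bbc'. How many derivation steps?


Derivation: S => bS => bbS => bbc
Steps: 3


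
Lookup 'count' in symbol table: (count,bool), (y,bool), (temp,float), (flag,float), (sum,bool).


Lookup 'count' → type bool


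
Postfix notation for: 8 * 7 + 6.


Left to right (same or higher precedence on left)
Postfix: 8 7 * 6 +


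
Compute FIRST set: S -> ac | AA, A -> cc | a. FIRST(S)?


Per alternative of S: FIRST(ac) = {a}; FIRST(AA) = {a, c}
FIRST(S) = {a, c}


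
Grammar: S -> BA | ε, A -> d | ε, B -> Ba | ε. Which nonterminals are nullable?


A nonterminal is nullable iff some alternative derives ε (directly, or every symbol in it is nullable)
Nullable: {A, B, S}


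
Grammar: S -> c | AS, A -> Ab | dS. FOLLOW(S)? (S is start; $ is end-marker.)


$ ∈ FOLLOW(S). For each A -> αBβ: add FIRST(β)\{ε} to FOLLOW(B); if β nullable, add FOLLOW(A).
FOLLOW(S) = {$, b, c, d}


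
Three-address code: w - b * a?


Break into single-operator statements:
t1 = b * a
t2 = w - t1


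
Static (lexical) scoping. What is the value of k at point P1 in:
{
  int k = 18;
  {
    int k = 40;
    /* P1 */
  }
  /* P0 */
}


k declared in the same block as P1
k = 40


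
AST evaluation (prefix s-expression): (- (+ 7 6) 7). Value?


Evaluate inner: (+ 7 6) = 13
Evaluate root: (- 13 7) = 6
Result: 6


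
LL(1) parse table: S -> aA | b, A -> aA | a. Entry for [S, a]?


For [S, a]: 'a' ∈ FIRST(aA)
Entry: S -> aA


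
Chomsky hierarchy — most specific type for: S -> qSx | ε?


Single nonterminal LHS, but q^n x^n is not regular
Classification: Type 2 (Context-Free)


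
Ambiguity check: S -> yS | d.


right-linear, alternatives start with distinct terminals 'y' vs 'd': unique leftmost derivation
Unambiguous


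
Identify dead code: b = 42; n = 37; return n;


b is assigned but never read
Dead: 'b = 42'


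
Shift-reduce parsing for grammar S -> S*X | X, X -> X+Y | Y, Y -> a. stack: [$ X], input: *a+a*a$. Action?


lookahead ∉ {+} so X won't extend; reduce S -> X
Action: reduce (S -> X)


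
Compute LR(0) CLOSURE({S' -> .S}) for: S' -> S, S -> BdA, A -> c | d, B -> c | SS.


Start: S' -> .S
For each item with dot before a nonterminal B, add B -> .γ for every B-production
Closure: [S' -> .S, S -> .BdA, B -> .c, B -> .SS]


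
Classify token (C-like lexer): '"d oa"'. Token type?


Pattern: double-quoted sequence
Type: STRING_LITERAL


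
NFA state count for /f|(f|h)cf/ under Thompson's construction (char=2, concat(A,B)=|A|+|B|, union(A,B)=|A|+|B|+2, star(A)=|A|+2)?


Syntax tree has 5 char leaf(s), 2 union(s), 0 star(s)
chars contribute 5×2 = 10; each union adds +2; each star adds +2
Total: 10 + 4 + 0 = 14 states
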